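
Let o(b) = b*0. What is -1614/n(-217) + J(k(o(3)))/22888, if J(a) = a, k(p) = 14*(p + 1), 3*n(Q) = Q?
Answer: 55413367/2483348 ≈ 22.314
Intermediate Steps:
o(b) = 0
n(Q) = Q/3
k(p) = 14 + 14*p (k(p) = 14*(1 + p) = 14 + 14*p)
-1614/n(-217) + J(k(o(3)))/22888 = -1614/((⅓)*(-217)) + (14 + 14*0)/22888 = -1614/(-217/3) + (14 + 0)*(1/22888) = -1614*(-3/217) + 14*(1/22888) = 4842/217 + 7/11444 = 55413367/2483348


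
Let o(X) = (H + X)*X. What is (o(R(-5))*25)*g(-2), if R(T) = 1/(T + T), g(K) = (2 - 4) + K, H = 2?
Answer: 19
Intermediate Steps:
g(K) = -2 + K
R(T) = 1/(2*T)
o(X) = X*(2 + X) (o(X) = (2 + X)*X = X*(2 + X))
(o(R(-5))*25)*g(-2) = ((((½)/(-5))*(2 + (½)/(-5)))*25)*(-2 - 2) = ((((½)*(-⅕))*(2 + (½)*(-⅕)))*25)*(-4) = (-(2 - ⅒)/10*25)*(-4) = (-⅒*19/10*25)*(-4) = -19/100*25*(-4) = -19/4*(-4) = 19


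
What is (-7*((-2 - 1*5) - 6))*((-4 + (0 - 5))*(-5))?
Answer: 4095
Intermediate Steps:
(-7*((-2 - 1*5) - 6))*((-4 + (0 - 5))*(-5)) = (-7*((-2 - 5) - 6))*((-4 - 5)*(-5)) = (-7*(-7 - 6))*(-9*(-5)) = -7*(-13)*45 = 91*45 = 4095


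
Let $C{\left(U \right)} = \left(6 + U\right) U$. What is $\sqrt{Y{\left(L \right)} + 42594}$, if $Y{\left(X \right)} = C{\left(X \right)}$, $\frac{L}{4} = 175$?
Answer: $\sqrt{536794} \approx 732.66$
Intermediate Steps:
$C{\left(U \right)} = U \left(6 + U\right)$
$L = 700$ ($L = 4 \cdot 175 = 700$)
$Y{\left(X \right)} = X \left(6 + X\right)$
$\sqrt{Y{\left(L \right)} + 42594} = \sqrt{700 \left(6 + 700\right) + 42594} = \sqrt{700 \cdot 706 + 42594} = \sqrt{494200 + 42594} = \sqrt{536794}$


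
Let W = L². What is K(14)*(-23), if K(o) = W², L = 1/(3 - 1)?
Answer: -23/16 ≈ -1.4375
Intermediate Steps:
L = ½ (L = 1/2 = ½ ≈ 0.50000)
W = ¼ (W = (½)² = ¼ ≈ 0.25000)
K(o) = 1/16 (K(o) = (¼)² = 1/16)
K(14)*(-23) = (1/16)*(-23) = -23/16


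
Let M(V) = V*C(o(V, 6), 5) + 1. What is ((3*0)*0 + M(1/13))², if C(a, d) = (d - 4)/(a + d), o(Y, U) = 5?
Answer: 17161/16900 ≈ 1.0154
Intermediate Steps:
C(a, d) = (-4 + d)/(a + d)
M(V) = 1 + V/10 (M(V) = V*((-4 + 5)/(5 + 5)) + 1 = V*(1/10) + 1 = V*((⅒)*1) + 1 = V*(⅒) + 1 = V/10 + 1 = 1 + V/10)
((3*0)*0 + M(1/13))² = ((3*0)*0 + (1 + (⅒)/13))² = (0*0 + (1 + (⅒)*(1/13)))² = (0 + (1 + 1/130))² = (0 + 131/130)² = (131/130)² = 17161/16900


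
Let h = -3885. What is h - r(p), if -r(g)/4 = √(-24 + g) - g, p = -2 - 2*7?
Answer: -3821 + 8*I*√10 ≈ -3821.0 + 25.298*I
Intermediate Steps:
p = -16 (p = -2 - 14 = -16)
r(g) = -4*√(-24 + g) + 4*g (r(g) = -4*(√(-24 + g) - g) = -4*√(-24 + g) + 4*g)
h - r(p) = -3885 - (-4*√(-24 - 16) + 4*(-16)) = -3885 - (-8*I*√10 - 64) = -3885 - (-64 - 8*I*√10) = -3885 + (64 + 8*I*√10) = -3821 + 8*I*√10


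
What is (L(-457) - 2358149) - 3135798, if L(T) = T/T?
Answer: -5493946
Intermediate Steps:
L(T) = 1
(L(-457) - 2358149) - 3135798 = (1 - 2358149) - 3135798 = -2358148 - 3135798 = -5493946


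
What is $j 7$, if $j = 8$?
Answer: $56$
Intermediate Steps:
$j 7 = 8 \cdot 7 = 56$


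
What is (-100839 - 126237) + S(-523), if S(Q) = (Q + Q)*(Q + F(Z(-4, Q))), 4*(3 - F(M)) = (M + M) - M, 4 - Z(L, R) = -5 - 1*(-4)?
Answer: 636303/2 ≈ 3.1815e+5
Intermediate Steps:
Z(L, R) = 5 (Z(L, R) = 4 - (-5 - 1*(-4)) = 4 - (-5 + 4) = 4 - 1*(-1) = 4 + 1 = 5)
F(M) = 3 - M/4 (F(M) = 3 - ((M + M) - M)/4 = 3 - (2*M - M)/4 = 3 - M/4)
S(Q) = 2*Q*(7/4 + Q) (S(Q) = (Q + Q)*(Q + (3 - ¼*5)) = (2*Q)*(Q + (3 - 5/4)) = (2*Q)*(Q + 7/4) = (2*Q)*(7/4 + Q) = 2*Q*(7/4 + Q))
(-100839 - 126237) + S(-523) = (-100839 - 126237) + (½)*(-523)*(7 + 4*(-523)) = -227076 + (½)*(-523)*(7 - 2092) = -227076 + (½)*(-523)*(-2085) = -227076 + 1090455/2 = 636303/2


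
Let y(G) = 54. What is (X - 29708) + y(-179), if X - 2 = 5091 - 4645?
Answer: -29206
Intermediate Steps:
X = 448 (X = 2 + (5091 - 4645) = 2 + 446 = 448)
(X - 29708) + y(-179) = (448 - 29708) + 54 = -29260 + 54 = -29206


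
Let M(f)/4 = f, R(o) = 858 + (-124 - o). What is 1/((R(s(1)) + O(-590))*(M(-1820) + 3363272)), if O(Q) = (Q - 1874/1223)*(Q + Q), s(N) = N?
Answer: 1223/2867897795440968 ≈ 4.2644e-13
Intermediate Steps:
O(Q) = 2*Q*(-1874/1223 + Q) (O(Q) = (Q - 1874*1/1223)*(2*Q) = (Q - 1874/1223)*(2*Q) = (-1874/1223 + Q)*(2*Q) = 2*Q*(-1874/1223 + Q))
R(o) = 734 - o
M(f) = 4*f
1/((R(s(1)) + O(-590))*(M(-1820) + 3363272)) = 1/(((734 - 1*1) + (2/1223)*(-590)*(-1874 + 1223*(-590)))*(4*(-1820) + 3363272)) = 1/(((734 - 1) + (2/1223)*(-590)*(-1874 - 721570))*(-7280 + 3363272)) = 1/((733 + (2/1223)*(-590)*(-723444))*3355992) = 1/((733 + 853663920/1223)*3355992) = 1/((854560379/1223)*3355992) = 1/(2867897795440968/1223) = 1223/2867897795440968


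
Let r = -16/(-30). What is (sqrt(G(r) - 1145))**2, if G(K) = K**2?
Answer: -257561/225 ≈ -1144.7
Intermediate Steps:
r = 8/15 (r = -16*(-1/30) = 8/15 ≈ 0.53333)
(sqrt(G(r) - 1145))**2 = (sqrt((8/15)**2 - 1145))**2 = (sqrt(64/225 - 1145))**2 = (sqrt(-257561/225))**2 = (I*sqrt(257561)/15)**2 = -257561/225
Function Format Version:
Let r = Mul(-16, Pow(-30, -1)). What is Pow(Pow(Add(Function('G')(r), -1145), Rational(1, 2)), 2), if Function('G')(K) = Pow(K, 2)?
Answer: Rational(-257561, 225) ≈ -1144.7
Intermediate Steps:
r = Rational(8, 15) (r = Mul(-16, Rational(-1, 30)) = Rational(8, 15) ≈ 0.53333)
Pow(Pow(Add(Function('G')(r), -1145), Rational(1, 2)), 2) = Pow(Pow(Add(Pow(Rational(8, 15), 2), -1145), Rational(1, 2)), 2) = Pow(Pow(Add(Rational(64, 225), -1145), Rational(1, 2)), 2) = Pow(Pow(Rational(-257561, 225), Rational(1, 2)), 2) = Pow(Mul(Rational(1, 15), I, Pow(257561, Rational(1, 2))), 2) = Rational(-257561, 225)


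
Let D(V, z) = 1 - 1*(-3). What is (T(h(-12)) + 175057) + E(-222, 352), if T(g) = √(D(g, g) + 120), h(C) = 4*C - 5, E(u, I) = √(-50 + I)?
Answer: 175057 + √302 + 2*√31 ≈ 1.7509e+5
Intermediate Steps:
D(V, z) = 4 (D(V, z) = 1 + 3 = 4)
h(C) = -5 + 4*C
T(g) = 2*√31 (T(g) = √(4 + 120) = √124 = 2*√31)
(T(h(-12)) + 175057) + E(-222, 352) = (2*√31 + 175057) + √(-50 + 352) = (175057 + 2*√31) + √302 = 175057 + √302 + 2*√31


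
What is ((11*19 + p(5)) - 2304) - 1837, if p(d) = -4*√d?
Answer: -3932 - 4*√5 ≈ -3940.9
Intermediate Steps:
((11*19 + p(5)) - 2304) - 1837 = ((11*19 - 4*√5) - 2304) - 1837 = ((209 - 4*√5) - 2304) - 1837 = (-2095 - 4*√5) - 1837 = -3932 - 4*√5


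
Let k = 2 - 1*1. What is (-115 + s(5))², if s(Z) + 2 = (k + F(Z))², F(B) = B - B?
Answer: 13456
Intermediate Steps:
F(B) = 0
k = 1 (k = 2 - 1 = 1)
s(Z) = -1 (s(Z) = -2 + (1 + 0)² = -2 + 1² = -2 + 1 = -1)
(-115 + s(5))² = (-115 - 1)² = (-116)² = 13456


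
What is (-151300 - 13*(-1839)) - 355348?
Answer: -482741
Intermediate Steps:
(-151300 - 13*(-1839)) - 355348 = (-151300 - 1*(-23907)) - 355348 = (-151300 + 23907) - 355348 = -127393 - 355348 = -482741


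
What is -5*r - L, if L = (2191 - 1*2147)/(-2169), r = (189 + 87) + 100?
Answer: -4077676/2169 ≈ -1880.0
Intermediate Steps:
r = 376 (r = 276 + 100 = 376)
L = -44/2169 (L = (2191 - 2147)*(-1/2169) = 44*(-1/2169) = -44/2169 ≈ -0.020286)
-5*r - L = -5*376 - 1*(-44/2169) = -1880 + 44/2169 = -4077676/2169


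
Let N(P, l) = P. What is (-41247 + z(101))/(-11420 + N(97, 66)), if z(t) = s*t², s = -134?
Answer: 1408181/11323 ≈ 124.36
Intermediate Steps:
z(t) = -134*t²
(-41247 + z(101))/(-11420 + N(97, 66)) = (-41247 - 134*101²)/(-11420 + 97) = (-41247 - 134*10201)/(-11323) = (-41247 - 1366934)*(-1/11323) = -1408181*(-1/11323) = 1408181/11323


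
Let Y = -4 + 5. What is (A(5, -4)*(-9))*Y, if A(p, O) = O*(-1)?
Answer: -36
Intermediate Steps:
A(p, O) = -O
Y = 1
(A(5, -4)*(-9))*Y = (-1*(-4)*(-9))*1 = (4*(-9))*1 = -36*1 = -36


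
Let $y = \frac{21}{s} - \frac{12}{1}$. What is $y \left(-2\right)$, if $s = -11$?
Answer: $\frac{306}{11} \approx 27.818$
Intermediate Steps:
$y = - \frac{153}{11}$ ($y = \frac{21}{-11} - \frac{12}{1} = 21 \left(- \frac{1}{11}\right) - 12 = - \frac{21}{11} - 12 = - \frac{153}{11} \approx -13.909$)
$y \left(-2\right) = \left(- \frac{153}{11}\right) \left(-2\right) = \frac{306}{11}$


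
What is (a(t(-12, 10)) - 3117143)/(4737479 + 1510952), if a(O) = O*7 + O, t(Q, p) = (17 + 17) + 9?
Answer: -445257/892633 ≈ -0.49881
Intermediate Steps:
t(Q, p) = 43 (t(Q, p) = 34 + 9 = 43)
a(O) = 8*O (a(O) = 7*O + O = 8*O)
(a(t(-12, 10)) - 3117143)/(4737479 + 1510952) = (8*43 - 3117143)/(4737479 + 1510952) = (344 - 3117143)/6248431 = -3116799*1/6248431 = -445257/892633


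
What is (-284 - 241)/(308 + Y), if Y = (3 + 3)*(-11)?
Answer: -525/242 ≈ -2.1694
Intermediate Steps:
Y = -66 (Y = 6*(-11) = -66)
(-284 - 241)/(308 + Y) = (-284 - 241)/(308 - 66) = -525/242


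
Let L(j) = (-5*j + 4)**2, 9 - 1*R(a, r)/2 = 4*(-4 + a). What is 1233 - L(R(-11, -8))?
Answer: -469363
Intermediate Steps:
R(a, r) = 50 - 8*a (R(a, r) = 18 - 8*(-4 + a) = 18 - 2*(-16 + 4*a) = 18 + (32 - 8*a) = 50 - 8*a)
L(j) = (4 - 5*j)**2
1233 - L(R(-11, -8)) = 1233 - (-4 + 5*(50 - 8*(-11)))**2 = 1233 - (-4 + 5*(50 + 88))**2 = 1233 - (-4 + 5*138)**2 = 1233 - (-4 + 690)**2 = 1233 - 1*686**2 = 1233 - 1*470596 = 1233 - 470596 = -469363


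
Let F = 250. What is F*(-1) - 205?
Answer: -455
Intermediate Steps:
F*(-1) - 205 = 250*(-1) - 205 = -250 - 205 = -455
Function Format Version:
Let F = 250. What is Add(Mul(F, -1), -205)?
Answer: -455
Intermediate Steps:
Add(Mul(F, -1), -205) = Add(Mul(250, -1), -205) = Add(-250, -205) = -455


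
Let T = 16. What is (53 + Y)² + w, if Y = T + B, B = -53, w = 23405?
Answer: 23661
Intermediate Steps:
Y = -37 (Y = 16 - 53 = -37)
(53 + Y)² + w = (53 - 37)² + 23405 = 16² + 23405 = 256 + 23405 = 23661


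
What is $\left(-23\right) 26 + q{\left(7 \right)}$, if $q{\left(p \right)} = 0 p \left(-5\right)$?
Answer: $-598$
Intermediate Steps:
$q{\left(p \right)} = 0$ ($q{\left(p \right)} = 0 \left(-5\right) = 0$)
$\left(-23\right) 26 + q{\left(7 \right)} = \left(-23\right) 26 + 0 = -598 + 0 = -598$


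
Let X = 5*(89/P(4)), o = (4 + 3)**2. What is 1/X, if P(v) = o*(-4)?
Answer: -196/445 ≈ -0.44045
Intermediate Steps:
o = 49 (o = 7**2 = 49)
P(v) = -196 (P(v) = 49*(-4) = -196)
X = -445/196 (X = 5*(89/(-196)) = 5*(89*(-1/196)) = 5*(-89/196) = -445/196 ≈ -2.2704)
1/X = 1/(-445/196) = -196/445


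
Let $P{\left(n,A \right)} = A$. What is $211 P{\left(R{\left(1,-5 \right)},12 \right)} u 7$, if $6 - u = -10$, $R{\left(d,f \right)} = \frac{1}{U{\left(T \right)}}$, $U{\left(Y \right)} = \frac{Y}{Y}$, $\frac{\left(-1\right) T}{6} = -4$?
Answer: $283584$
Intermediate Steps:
$T = 24$ ($T = \left(-6\right) \left(-4\right) = 24$)
$U{\left(Y \right)} = 1$
$R{\left(d,f \right)} = 1$ ($R{\left(d,f \right)} = 1^{-1} = 1$)
$u = 16$ ($u = 6 - -10 = 6 + 10 = 16$)
$211 P{\left(R{\left(1,-5 \right)},12 \right)} u 7 = 211 \cdot 12 \cdot 16 \cdot 7 = 2532 \cdot 112 = 283584$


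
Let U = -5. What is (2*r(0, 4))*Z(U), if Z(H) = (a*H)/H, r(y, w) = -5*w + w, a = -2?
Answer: 64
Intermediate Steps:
r(y, w) = -4*w
Z(H) = -2 (Z(H) = (-2*H)/H = -2)
(2*r(0, 4))*Z(U) = (2*(-4*4))*(-2) = (2*(-16))*(-2) = -32*(-2) = 64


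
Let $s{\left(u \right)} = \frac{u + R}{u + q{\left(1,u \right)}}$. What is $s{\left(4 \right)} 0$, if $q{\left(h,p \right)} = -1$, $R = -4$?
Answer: $0$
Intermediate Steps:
$s{\left(u \right)} = \frac{-4 + u}{-1 + u}$ ($s{\left(u \right)} = \frac{u - 4}{u - 1} = \frac{-4 + u}{-1 + u}$)
$s{\left(4 \right)} 0 = \frac{-4 + 4}{-1 + 4} \cdot 0 = \frac{1}{3} \cdot 0 \cdot 0 = 0 \cdot 0 = 0$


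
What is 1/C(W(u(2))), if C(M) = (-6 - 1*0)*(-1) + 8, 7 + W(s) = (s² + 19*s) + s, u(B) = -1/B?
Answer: 1/14 ≈ 0.071429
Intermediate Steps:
W(s) = -7 + s² + 20*s (W(s) = -7 + ((s² + 19*s) + s) = -7 + (s² + 20*s) = -7 + s² + 20*s)
C(M) = 14 (C(M) = (-6 + 0)*(-1) + 8 = -6*(-1) + 8 = 6 + 8 = 14)
1/C(W(u(2))) = 1/14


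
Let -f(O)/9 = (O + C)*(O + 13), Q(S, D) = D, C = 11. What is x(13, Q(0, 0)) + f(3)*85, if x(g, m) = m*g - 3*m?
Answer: -171360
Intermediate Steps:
x(g, m) = -3*m + g*m (x(g, m) = g*m - 3*m = -3*m + g*m)
f(O) = -9*(11 + O)*(13 + O) (f(O) = -9*(O + 11)*(O + 13) = -9*(11 + O)*(13 + O))
x(13, Q(0, 0)) + f(3)*85 = 0*(-3 + 13) + (-1287 - 216*3 - 9*3²)*85 = 0*10 + (-1287 - 648 - 9*9)*85 = 0 + (-1287 - 648 - 81)*85 = 0 - 2016*85 = 0 - 171360 = -171360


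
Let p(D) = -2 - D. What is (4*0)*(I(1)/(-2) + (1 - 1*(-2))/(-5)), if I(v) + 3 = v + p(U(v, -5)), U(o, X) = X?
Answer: 0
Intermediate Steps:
I(v) = v (I(v) = -3 + (v + (-2 - 1*(-5))) = -3 + (v + (-2 + 5)) = -3 + (v + 3) = -3 + (3 + v) = v)
(4*0)*(I(1)/(-2) + (1 - 1*(-2))/(-5)) = (4*0)*(1/(-2) + (1 - 1*(-2))/(-5)) = 0*(1*(-½) + (1 + 2)*(-⅕)) = 0*(-½ + 3*(-⅕)) = 0*(-½ - ⅗) = 0*(-11/10) = 0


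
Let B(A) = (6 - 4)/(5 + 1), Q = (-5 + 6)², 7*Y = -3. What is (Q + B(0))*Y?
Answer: -4/7 ≈ -0.57143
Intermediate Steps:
Y = -3/7 (Y = (⅐)*(-3) = -3/7 ≈ -0.42857)
Q = 1 (Q = 1² = 1)
B(A) = ⅓ (B(A) = 2/6 = 2*(⅙) = ⅓)
(Q + B(0))*Y = (1 + ⅓)*(-3/7) = (4/3)*(-3/7) = -4/7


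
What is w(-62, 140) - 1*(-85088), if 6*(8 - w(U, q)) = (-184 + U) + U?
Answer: 255442/3 ≈ 85147.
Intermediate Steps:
w(U, q) = 116/3 - U/3 (w(U, q) = 8 - ((-184 + U) + U)/6 = 8 - (-184 + 2*U)/6 = 8 + (92/3 - U/3) = 116/3 - U/3)
w(-62, 140) - 1*(-85088) = (116/3 - ⅓*(-62)) - 1*(-85088) = (116/3 + 62/3) + 85088 = 178/3 + 85088 = 255442/3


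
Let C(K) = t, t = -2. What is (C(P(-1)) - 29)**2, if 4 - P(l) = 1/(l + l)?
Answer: 961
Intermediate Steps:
P(l) = 4 - 1/(2*l) (P(l) = 4 - 1/(l + l) = 4 - 1/(2*l))
C(K) = -2
(C(P(-1)) - 29)**2 = (-2 - 29)**2 = (-31)**2 = 961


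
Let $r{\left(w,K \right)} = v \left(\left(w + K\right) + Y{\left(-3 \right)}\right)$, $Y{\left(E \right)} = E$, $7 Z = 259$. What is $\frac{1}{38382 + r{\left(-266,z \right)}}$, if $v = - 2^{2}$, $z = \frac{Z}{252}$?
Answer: $\frac{63}{2485817} \approx 2.5344 \cdot 10^{-5}$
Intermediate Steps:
$Z = 37$ ($Z = \frac{1}{7} \cdot 259 = 37$)
$z = \frac{37}{252} \approx 0.14683$
$v = -4$ ($v = \left(-1\right) 4 = -4$)
$r{\left(w,K \right)} = 12 - 4 K - 4 w$ ($r{\left(w,K \right)} = - 4 \left(\left(w + K\right) - 3\right) = - 4 \left(\left(K + w\right) - 3\right) = - 4 \left(-3 + K + w\right) = 12 - 4 K - 4 w$)
$\frac{1}{38382 + r{\left(-266,z \right)}} = \frac{1}{38382 - - \frac{67751}{63}} = \frac{1}{38382 + \left(12 - \frac{37}{63} + 1064\right)} = \frac{1}{38382 + \frac{67751}{63}} = \frac{1}{\frac{2485817}{63}} = \frac{63}{2485817}$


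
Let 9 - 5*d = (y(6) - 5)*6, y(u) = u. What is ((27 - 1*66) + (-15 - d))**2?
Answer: 74529/25 ≈ 2981.2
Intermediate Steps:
d = 3/5 (d = 9/5 - (6 - 5)*6/5 = 9/5 - 6/5 = 3/5 ≈ 0.60000)
((27 - 1*66) + (-15 - d))**2 = ((27 - 1*66) + (-15 - 1*3/5))**2 = ((27 - 66) + (-15 - 3/5))**2 = (-39 - 78/5)**2 = (-273/5)**2 = 74529/25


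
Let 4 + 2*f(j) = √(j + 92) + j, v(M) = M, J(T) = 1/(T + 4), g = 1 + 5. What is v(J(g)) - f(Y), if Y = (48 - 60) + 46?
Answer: -149/10 - 3*√14/2 ≈ -20.512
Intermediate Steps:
Y = 34 (Y = -12 + 46 = 34)
g = 6
J(T) = 1/(4 + T)
f(j) = -2 + j/2 + √(92 + j)/2 (f(j) = -2 + (√(j + 92) + j)/2 = -2 + (√(92 + j) + j)/2 = -2 + (j + √(92 + j))/2 = -2 + (j/2 + √(92 + j)/2) = -2 + j/2 + √(92 + j)/2)
v(J(g)) - f(Y) = 1/(4 + 6) - (-2 + (½)*34 + √(92 + 34)/2) = 1/10 - (-2 + 17 + √126/2) = ⅒ - (-2 + 17 + (3*√14)/2) = ⅒ - (-2 + 17 + 3*√14/2) = ⅒ - (15 + 3*√14/2) = ⅒ + (-15 - 3*√14/2) = -149/10 - 3*√14/2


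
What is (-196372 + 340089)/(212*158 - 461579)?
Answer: -143717/428083 ≈ -0.33572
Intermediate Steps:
(-196372 + 340089)/(212*158 - 461579) = 143717/(33496 - 461579) = 143717/(-428083) = 143717*(-1/428083) = -143717/428083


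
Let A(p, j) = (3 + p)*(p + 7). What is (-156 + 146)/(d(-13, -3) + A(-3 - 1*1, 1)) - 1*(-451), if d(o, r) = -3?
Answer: 1358/3 ≈ 452.67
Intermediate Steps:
A(p, j) = (3 + p)*(7 + p)
(-156 + 146)/(d(-13, -3) + A(-3 - 1*1, 1)) - 1*(-451) = (-156 + 146)/(-3 + (21 + (-3 - 1*1)² + 10*(-3 - 1*1))) - 1*(-451) = -10/(-3 + (21 + (-3 - 1)² + 10*(-3 - 1))) + 451 = -10/(-3 + (21 + (-4)² + 10*(-4))) + 451 = -10/(-3 + (21 + 16 - 40)) + 451 = -10/(-3 - 3) + 451 = -10/(-6) + 451 = -10*(-⅙) + 451 = 5/3 + 451 = 1358/3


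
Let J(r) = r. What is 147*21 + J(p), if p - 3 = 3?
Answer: 3093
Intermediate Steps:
p = 6 (p = 3 + 3 = 6)
147*21 + J(p) = 147*21 + 6 = 3087 + 6 = 3093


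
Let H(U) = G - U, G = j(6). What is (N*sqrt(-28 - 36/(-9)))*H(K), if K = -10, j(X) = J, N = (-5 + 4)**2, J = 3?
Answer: 26*I*sqrt(6) ≈ 63.687*I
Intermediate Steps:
N = 1 (N = (-1)**2 = 1)
j(X) = 3
G = 3
H(U) = 3 - U
(N*sqrt(-28 - 36/(-9)))*H(K) = (1*sqrt(-28 - 36/(-9)))*(3 - 1*(-10)) = (1*sqrt(-28 - 36*(-1/9)))*(3 + 10) = (1*sqrt(-28 + 4))*13 = (1*sqrt(-24))*13 = (1*(2*I*sqrt(6)))*13 = (2*I*sqrt(6))*13 = 26*I*sqrt(6)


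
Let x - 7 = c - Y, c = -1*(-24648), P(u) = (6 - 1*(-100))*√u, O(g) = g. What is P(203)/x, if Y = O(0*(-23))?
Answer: 106*√203/24655 ≈ 0.061256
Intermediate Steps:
P(u) = 106*√u (P(u) = (6 + 100)*√u = 106*√u)
Y = 0 (Y = 0*(-23) = 0)
c = 24648
x = 24655 (x = 7 + (24648 - 1*0) = 7 + (24648 + 0) = 7 + 24648 = 24655)
P(203)/x = (106*√203)/24655 = (106*√203)*(1/24655) = 106*√203/24655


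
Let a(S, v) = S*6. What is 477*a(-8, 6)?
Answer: -22896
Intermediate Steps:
a(S, v) = 6*S
477*a(-8, 6) = 477*(6*(-8)) = 477*(-48) = -22896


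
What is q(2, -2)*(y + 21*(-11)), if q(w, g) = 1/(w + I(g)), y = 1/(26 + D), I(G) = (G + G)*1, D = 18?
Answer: 10163/88 ≈ 115.49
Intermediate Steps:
I(G) = 2*G (I(G) = (2*G)*1 = 2*G)
y = 1/44 (y = 1/(26 + 18) = 1/44 ≈ 0.022727)
q(w, g) = 1/(w + 2*g)
q(2, -2)*(y + 21*(-11)) = (1/44 + 21*(-11))/(2 + 2*(-2)) = (1/44 - 231)/(2 - 4) = -10163/44/(-2) = -½*(-10163/44) = 10163/88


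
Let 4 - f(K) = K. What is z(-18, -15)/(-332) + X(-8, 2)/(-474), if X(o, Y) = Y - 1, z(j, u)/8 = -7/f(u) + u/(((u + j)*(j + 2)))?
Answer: 245111/32889912 ≈ 0.0074525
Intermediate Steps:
f(K) = 4 - K
z(j, u) = -56/(4 - u) + 8*u/((2 + j)*(j + u)) (z(j, u) = 8*(-7/(4 - u) + u/(((u + j)*(j + 2)))) = 8*(-7/(4 - u) + u/(((j + u)*(2 + j)))) = 8*(-7/(4 - u) + u/(((2 + j)*(j + u)))) = 8*(-7/(4 - u) + u*(1/((2 + j)*(j + u)))) = 8*(-7/(4 - u) + u/((2 + j)*(j + u))) = -56/(4 - u) + 8*u/((2 + j)*(j + u)))
X(o, Y) = -1 + Y
z(-18, -15)/(-332) + X(-8, 2)/(-474) = (8*(7*(-18)**2 + 14*(-18) + 14*(-15) - 15*(-4 - 15) + 7*(-18)*(-15))/((-4 - 15)*((-18)**2 + 2*(-18) + 2*(-15) - 18*(-15))))/(-332) + (-1 + 2)/(-474) = (8*(7*324 - 252 - 210 - 15*(-19) + 1890)/(-19*(324 - 36 - 30 + 270)))*(-1/332) + 1*(-1/474) = (8*(-1/19)*(2268 - 252 - 210 + 285 + 1890)/528)*(-1/332) - 1/474 = (8*(-1/19)*(1/528)*3981)*(-1/332) - 1/474 = -1327/418*(-1/332) - 1/474 = 1327/138776 - 1/474 = 245111/32889912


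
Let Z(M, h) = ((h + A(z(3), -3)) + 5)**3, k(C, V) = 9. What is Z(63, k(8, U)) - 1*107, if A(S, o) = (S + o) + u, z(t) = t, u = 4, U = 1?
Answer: 5725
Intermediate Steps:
A(S, o) = 4 + S + o (A(S, o) = (S + o) + 4 = 4 + S + o)
Z(M, h) = (9 + h)**3 (Z(M, h) = ((h + (4 + 3 - 3)) + 5)**3 = ((h + 4) + 5)**3 = ((4 + h) + 5)**3 = (9 + h)**3)
Z(63, k(8, U)) - 1*107 = (9 + 9)**3 - 1*107 = 18**3 - 107 = 5832 - 107 = 5725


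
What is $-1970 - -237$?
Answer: $-1733$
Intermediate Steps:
$-1970 - -237 = -1970 + \left(939 - 702\right) = -1970 + 237 = -1733$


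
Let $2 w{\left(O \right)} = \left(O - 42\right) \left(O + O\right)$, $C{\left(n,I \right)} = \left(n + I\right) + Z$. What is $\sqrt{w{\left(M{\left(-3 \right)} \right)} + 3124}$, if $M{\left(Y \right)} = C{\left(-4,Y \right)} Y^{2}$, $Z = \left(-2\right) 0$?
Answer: $\sqrt{9739} \approx 98.686$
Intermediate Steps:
$Z = 0$
$C{\left(n,I \right)} = I + n$ ($C{\left(n,I \right)} = \left(n + I\right) + 0 = \left(I + n\right) + 0 = I + n$)
$M{\left(Y \right)} = Y^{2} \left(-4 + Y\right)$ ($M{\left(Y \right)} = \left(Y - 4\right) Y^{2} = \left(-4 + Y\right) Y^{2} = Y^{2} \left(-4 + Y\right)$)
$w{\left(O \right)} = O \left(-42 + O\right)$ ($w{\left(O \right)} = \frac{\left(O - 42\right) \left(O + O\right)}{2} = \frac{\left(-42 + O\right) 2 O}{2} = \frac{2 O \left(-42 + O\right)}{2} = O \left(-42 + O\right)$)
$\sqrt{w{\left(M{\left(-3 \right)} \right)} + 3124} = \sqrt{\left(-3\right)^{2} \left(-4 - 3\right) \left(-42 + \left(-3\right)^{2} \left(-4 - 3\right)\right) + 3124} = \sqrt{9 \left(-7\right) \left(-42 + 9 \left(-7\right)\right) + 3124} = \sqrt{- 63 \left(-42 - 63\right) + 3124} = \sqrt{\left(-63\right) \left(-105\right) + 3124} = \sqrt{6615 + 3124} = \sqrt{9739}$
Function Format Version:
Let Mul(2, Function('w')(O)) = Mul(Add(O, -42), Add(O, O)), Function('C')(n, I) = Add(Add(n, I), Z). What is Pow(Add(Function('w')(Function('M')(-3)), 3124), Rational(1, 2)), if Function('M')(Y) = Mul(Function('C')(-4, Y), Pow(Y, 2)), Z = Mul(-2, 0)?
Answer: Pow(9739, Rational(1, 2)) ≈ 98.686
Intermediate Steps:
Z = 0
Function('C')(n, I) = Add(I, n) (Function('C')(n, I) = Add(Add(n, I), 0) = Add(Add(I, n), 0) = Add(I, n))
Function('M')(Y) = Mul(Pow(Y, 2), Add(-4, Y)) (Function('M')(Y) = Mul(Add(Y, -4), Pow(Y, 2)) = Mul(Add(-4, Y), Pow(Y, 2)) = Mul(Pow(Y, 2), Add(-4, Y)))
Function('w')(O) = Mul(O, Add(-42, O)) (Function('w')(O) = Mul(Rational(1, 2), Mul(Add(O, -42), Add(O, O))) = Mul(Rational(1, 2), Mul(Add(-42, O), Mul(2, O))) = Mul(Rational(1, 2), Mul(2, O, Add(-42, O))) = Mul(O, Add(-42, O)))
Pow(Add(Function('w')(Function('M')(-3)), 3124), Rational(1, 2)) = Pow(Add(Mul(Mul(Pow(-3, 2), Add(-4, -3)), Add(-42, Mul(Pow(-3, 2), Add(-4, -3)))), 3124), Rational(1, 2)) = Pow(Add(Mul(Mul(9, -7), Add(-42, Mul(9, -7))), 3124), Rational(1, 2)) = Pow(Add(Mul(-63, Add(-42, -63)), 3124), Rational(1, 2)) = Pow(Add(Mul(-63, -105), 3124), Rational(1, 2)) = Pow(Add(6615, 3124), Rational(1, 2)) = Pow(9739, Rational(1, 2))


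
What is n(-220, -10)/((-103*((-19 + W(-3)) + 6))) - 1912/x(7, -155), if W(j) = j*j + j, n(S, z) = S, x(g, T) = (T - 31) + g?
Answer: 1339172/129059 ≈ 10.376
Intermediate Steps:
x(g, T) = -31 + T + g (x(g, T) = (-31 + T) + g = -31 + T + g)
W(j) = j + j**2 (W(j) = j**2 + j = j + j**2)
n(-220, -10)/((-103*((-19 + W(-3)) + 6))) - 1912/x(7, -155) = -220*(-1/(103*((-19 - 3*(1 - 3)) + 6))) - 1912/(-31 - 155 + 7) = -220*(-1/(103*((-19 - 3*(-2)) + 6))) - 1912/(-179) = -220*(-1/(103*((-19 + 6) + 6))) - 1912*(-1/179) = -220*(-1/(103*(-13 + 6))) + 1912/179 = -220/((-103*(-7))) + 1912/179 = -220/721 + 1912/179 = 1339172/129059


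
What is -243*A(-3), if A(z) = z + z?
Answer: 1458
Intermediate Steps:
A(z) = 2*z
-243*A(-3) = -486*(-3) = -243*(-6) = 1458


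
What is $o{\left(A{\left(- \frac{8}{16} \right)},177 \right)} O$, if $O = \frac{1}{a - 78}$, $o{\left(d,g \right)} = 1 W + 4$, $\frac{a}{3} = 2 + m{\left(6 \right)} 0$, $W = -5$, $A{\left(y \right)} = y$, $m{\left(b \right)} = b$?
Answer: $\frac{1}{72} \approx 0.013889$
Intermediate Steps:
$a = 6$ ($a = 3 \left(2 + 6 \cdot 0\right) = 3 \left(2 + 0\right) = 3 \cdot 2 = 6$)
$o{\left(d,g \right)} = -1$ ($o{\left(d,g \right)} = 1 \left(-5\right) + 4 = -5 + 4 = -1$)
$O = - \frac{1}{72}$ ($O = \frac{1}{6 - 78} = \frac{1}{-72} = - \frac{1}{72} \approx -0.013889$)
$o{\left(A{\left(- \frac{8}{16} \right)},177 \right)} O = \left(-1\right) \left(- \frac{1}{72}\right) = \frac{1}{72}$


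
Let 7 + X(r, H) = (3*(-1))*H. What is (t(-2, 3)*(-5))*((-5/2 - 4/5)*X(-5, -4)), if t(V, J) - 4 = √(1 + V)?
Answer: 330 + 165*I/2 ≈ 330.0 + 82.5*I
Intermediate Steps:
X(r, H) = -7 - 3*H (X(r, H) = -7 + (3*(-1))*H = -7 - 3*H)
t(V, J) = 4 + √(1 + V)
(t(-2, 3)*(-5))*((-5/2 - 4/5)*X(-5, -4)) = ((4 + √(1 - 2))*(-5))*((-5/2 - 4/5)*(-7 - 3*(-4))) = ((4 + √(-1))*(-5))*((-5*½ - 4*⅕)*(-7 + 12)) = ((4 + I)*(-5))*((-5/2 - ⅘)*5) = (-20 - 5*I)*(-33/10*5) = (-20 - 5*I)*(-33/2) = 330 + 165*I/2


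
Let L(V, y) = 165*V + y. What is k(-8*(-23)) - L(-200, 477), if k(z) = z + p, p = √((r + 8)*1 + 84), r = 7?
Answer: 32707 + 3*√11 ≈ 32717.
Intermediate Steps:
L(V, y) = y + 165*V
p = 3*√11 (p = √((7 + 8)*1 + 84) = √(15*1 + 84) = √(15 + 84) = √99 = 3*√11 ≈ 9.9499)
k(z) = z + 3*√11
k(-8*(-23)) - L(-200, 477) = (-8*(-23) + 3*√11) - (477 + 165*(-200)) = (184 + 3*√11) - (477 - 33000) = (184 + 3*√11) - 1*(-32523) = (184 + 3*√11) + 32523 = 32707 + 3*√11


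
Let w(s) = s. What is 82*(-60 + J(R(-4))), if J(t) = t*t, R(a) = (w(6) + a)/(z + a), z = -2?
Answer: -44198/9 ≈ -4910.9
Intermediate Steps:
R(a) = (6 + a)/(-2 + a)
J(t) = t²
82*(-60 + J(R(-4))) = 82*(-60 + ((6 - 4)/(-2 - 4))²) = 82*(-60 + (2/(-6))²) = 82*(-60 + (-⅙*2)²) = 82*(-60 + (-⅓)²) = 82*(-60 + ⅑) = 82*(-539/9) = -44198/9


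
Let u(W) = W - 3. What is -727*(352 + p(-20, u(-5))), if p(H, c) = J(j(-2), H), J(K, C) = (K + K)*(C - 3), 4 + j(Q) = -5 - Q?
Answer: -489998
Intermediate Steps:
j(Q) = -9 - Q (j(Q) = -4 + (-5 - Q) = -9 - Q)
u(W) = -3 + W
J(K, C) = 2*K*(-3 + C) (J(K, C) = (2*K)*(-3 + C) = 2*K*(-3 + C))
p(H, c) = 42 - 14*H (p(H, c) = 2*(-9 - 1*(-2))*(-3 + H) = 2*(-9 + 2)*(-3 + H) = 2*(-7)*(-3 + H) = 42 - 14*H)
-727*(352 + p(-20, u(-5))) = -727*(352 + (42 - 14*(-20))) = -727*(352 + (42 + 280)) = -727*(352 + 322) = -727*674 = -489998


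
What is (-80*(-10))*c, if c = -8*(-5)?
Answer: 32000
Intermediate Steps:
c = 40
(-80*(-10))*c = -80*(-10)*40 = 800*40 = 32000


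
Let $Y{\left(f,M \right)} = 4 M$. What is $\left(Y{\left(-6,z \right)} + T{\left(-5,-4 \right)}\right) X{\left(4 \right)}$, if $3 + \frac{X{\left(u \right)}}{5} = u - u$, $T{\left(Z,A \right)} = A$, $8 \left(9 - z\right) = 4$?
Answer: $-450$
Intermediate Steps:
$z = \frac{17}{2}$ ($z = 9 - \frac{1}{2} = \frac{17}{2} \approx 8.5$)
$X{\left(u \right)} = -15$ ($X{\left(u \right)} = -15 + 5 \left(u - u\right) = -15 + 5 \cdot 0 = -15 + 0 = -15$)
$\left(Y{\left(-6,z \right)} + T{\left(-5,-4 \right)}\right) X{\left(4 \right)} = \left(4 \cdot \frac{17}{2} - 4\right) \left(-15\right) = \left(34 - 4\right) \left(-15\right) = 30 \left(-15\right) = -450$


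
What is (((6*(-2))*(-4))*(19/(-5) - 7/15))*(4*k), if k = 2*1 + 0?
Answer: -8192/5 ≈ -1638.4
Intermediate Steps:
k = 2 (k = 2 + 0 = 2)
(((6*(-2))*(-4))*(19/(-5) - 7/15))*(4*k) = (((6*(-2))*(-4))*(19/(-5) - 7/15))*(4*2) = ((-12*(-4))*(19*(-1/5) - 7*1/15))*8 = (48*(-19/5 - 7/15))*8 = (48*(-64/15))*8 = -1024/5*8 = -8192/5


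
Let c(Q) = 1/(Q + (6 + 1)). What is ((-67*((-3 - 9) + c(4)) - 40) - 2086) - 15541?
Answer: -185560/11 ≈ -16869.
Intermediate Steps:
c(Q) = 1/(7 + Q) (c(Q) = 1/(Q + 7) = 1/(7 + Q))
((-67*((-3 - 9) + c(4)) - 40) - 2086) - 15541 = ((-67*((-3 - 9) + 1/(7 + 4)) - 40) - 2086) - 15541 = ((-67*(-12 + 1/11) - 40) - 2086) - 15541 = ((-67*(-131/11) - 40) - 2086) - 15541 = ((8777/11 - 40) - 2086) - 15541 = (8337/11 - 2086) - 15541 = -14609/11 - 15541 = -185560/11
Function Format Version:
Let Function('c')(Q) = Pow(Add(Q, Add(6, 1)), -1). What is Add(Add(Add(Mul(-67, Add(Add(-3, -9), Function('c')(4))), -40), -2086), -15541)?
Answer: Rational(-185560, 11) ≈ -16869.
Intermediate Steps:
Function('c')(Q) = Pow(Add(7, Q), -1) (Function('c')(Q) = Pow(Add(Q, 7), -1) = Pow(Add(7, Q), -1))
Add(Add(Add(Mul(-67, Add(Add(-3, -9), Function('c')(4))), -40), -2086), -15541) = Add(Add(Add(Mul(-67, Add(Add(-3, -9), Pow(Add(7, 4), -1))), -40), -2086), -15541) = Add(Add(Add(Mul(-67, Add(-12, Pow(11, -1))), -40), -2086), -15541) = Add(Add(Add(Mul(-67, Add(-12, Rational(1, 11))), -40), -2086), -15541) = Add(Add(Add(Mul(-67, Rational(-131, 11)), -40), -2086), -15541) = Add(Add(Add(Rational(8777, 11), -40), -2086), -15541) = Add(Add(Rational(8337, 11), -2086), -15541) = Add(Rational(-14609, 11), -15541) = Rational(-185560, 11)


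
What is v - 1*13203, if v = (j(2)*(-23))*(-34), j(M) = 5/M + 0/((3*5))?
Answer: -11248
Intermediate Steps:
j(M) = 5/M (j(M) = 5/M + 0/15 = 5/M + 0*(1/15) = 5/M + 0 = 5/M)
v = 1955 (v = ((5/2)*(-23))*(-34) = -115/2*(-34) = 1955)
v - 1*13203 = 1955 - 1*13203 = 1955 - 13203 = -11248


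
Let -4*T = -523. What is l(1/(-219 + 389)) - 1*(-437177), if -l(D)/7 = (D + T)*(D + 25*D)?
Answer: 12630369713/28900 ≈ 4.3704e+5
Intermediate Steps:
T = 523/4 (T = -1/4*(-523) = 523/4 ≈ 130.75)
l(D) = -182*D*(523/4 + D) (l(D) = -7*(D + 523/4)*(D + 25*D) = -7*(523/4 + D)*26*D = -182*D*(523/4 + D))
l(1/(-219 + 389)) - 1*(-437177) = -91*(523 + 4/(-219 + 389))/(2*(-219 + 389)) - 1*(-437177) = -91/2*(523 + 4/170)/170 + 437177 = -91/2*1/170*(523 + 4*(1/170)) + 437177 = -91/2*1/170*(523 + 2/85) + 437177 = -91/2*1/170*44457/85 + 437177 = -4045587/28900 + 437177 = 12630369713/28900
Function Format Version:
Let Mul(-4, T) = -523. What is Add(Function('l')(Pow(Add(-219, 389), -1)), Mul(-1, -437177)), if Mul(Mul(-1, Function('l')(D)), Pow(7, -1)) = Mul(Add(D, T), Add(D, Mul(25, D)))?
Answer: Rational(12630369713, 28900) ≈ 4.3704e+5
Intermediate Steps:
T = Rational(523, 4) (T = Mul(Rational(-1, 4), -523) = Rational(523, 4) ≈ 130.75)
Function('l')(D) = Mul(-182, D, Add(Rational(523, 4), D)) (Function('l')(D) = Mul(-7, Mul(Add(D, Rational(523, 4)), Add(D, Mul(25, D)))) = Mul(-7, Mul(Add(Rational(523, 4), D), Mul(26, D))) = Mul(-7, Mul(26, D, Add(Rational(523, 4), D))) = Mul(-182, D, Add(Rational(523, 4), D)))
Add(Function('l')(Pow(Add(-219, 389), -1)), Mul(-1, -437177)) = Add(Mul(Rational(-91, 2), Pow(Add(-219, 389), -1), Add(523, Mul(4, Pow(Add(-219, 389), -1)))), Mul(-1, -437177)) = Add(Mul(Rational(-91, 2), Pow(170, -1), Add(523, Mul(4, Pow(170, -1)))), 437177) = Add(Mul(Rational(-91, 2), Rational(1, 170), Add(523, Mul(4, Rational(1, 170)))), 437177) = Add(Mul(Rational(-91, 2), Rational(1, 170), Add(523, Rational(2, 85))), 437177) = Add(Mul(Rational(-91, 2), Rational(1, 170), Rational(44457, 85)), 437177) = Add(Rational(-4045587, 28900), 437177) = Rational(12630369713, 28900)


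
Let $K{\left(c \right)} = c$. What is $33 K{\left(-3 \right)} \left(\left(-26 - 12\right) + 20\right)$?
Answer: $1782$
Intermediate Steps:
$33 K{\left(-3 \right)} \left(\left(-26 - 12\right) + 20\right) = 33 \left(-3\right) \left(\left(-26 - 12\right) + 20\right) = - 99 \left(-38 + 20\right) = \left(-99\right) \left(-18\right) = 1782$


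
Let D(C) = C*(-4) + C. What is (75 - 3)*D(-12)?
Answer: 2592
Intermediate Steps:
D(C) = -3*C (D(C) = -4*C + C = -3*C)
(75 - 3)*D(-12) = (75 - 3)*(-3*(-12)) = 72*36 = 2592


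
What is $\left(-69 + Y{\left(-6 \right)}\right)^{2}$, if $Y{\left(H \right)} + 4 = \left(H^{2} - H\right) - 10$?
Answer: $1681$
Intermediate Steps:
$Y{\left(H \right)} = -14 + H^{2} - H$ ($Y{\left(H \right)} = -4 - \left(10 + H - H^{2}\right) = -14 + H^{2} - H$)
$\left(-69 + Y{\left(-6 \right)}\right)^{2} = \left(-69 - \left(8 - 36\right)\right)^{2} = \left(-69 + \left(-14 + 36 + 6\right)\right)^{2} = \left(-69 + 28\right)^{2} = \left(-41\right)^{2} = 1681$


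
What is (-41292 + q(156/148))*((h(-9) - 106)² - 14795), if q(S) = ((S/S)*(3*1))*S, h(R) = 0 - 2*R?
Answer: 10771721037/37 ≈ 2.9113e+8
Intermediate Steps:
h(R) = -2*R
q(S) = 3*S (q(S) = (1*3)*S = 3*S)
(-41292 + q(156/148))*((h(-9) - 106)² - 14795) = (-41292 + 3*(156/148))*((-2*(-9) - 106)² - 14795) = (-41292 + 3*(156*(1/148)))*((18 - 106)² - 14795) = (-41292 + 3*(39/37))*((-88)² - 14795) = (-41292 + 117/37)*(7744 - 14795) = -1527687/37*(-7051) = 10771721037/37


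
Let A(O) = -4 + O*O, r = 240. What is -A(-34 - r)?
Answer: -75072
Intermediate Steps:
A(O) = -4 + O²
-A(-34 - r) = -(-4 + (-34 - 1*240)²) = -(-4 + (-34 - 240)²) = -(-4 + (-274)²) = -(-4 + 75076) = -1*75072 = -75072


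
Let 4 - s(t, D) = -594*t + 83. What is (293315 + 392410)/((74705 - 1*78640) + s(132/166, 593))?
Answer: -18971725/97986 ≈ -193.62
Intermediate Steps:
s(t, D) = -79 + 594*t (s(t, D) = 4 - (-594*t + 83) = 4 - (83 - 594*t) = 4 + (-83 + 594*t) = -79 + 594*t)
(293315 + 392410)/((74705 - 1*78640) + s(132/166, 593)) = (293315 + 392410)/((74705 - 1*78640) + (-79 + 594*(132/166))) = 685725/((74705 - 78640) + (-79 + 594*(132*(1/166)))) = 685725/(-3935 + (-79 + 594*(66/83))) = 685725/(-3935 + (-79 + 39204/83)) = 685725/(-3935 + 32647/83) = 685725/(-293958/83) = 685725*(-83/293958) = -18971725/97986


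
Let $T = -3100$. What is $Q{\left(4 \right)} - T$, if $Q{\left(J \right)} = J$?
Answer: $3104$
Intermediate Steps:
$Q{\left(4 \right)} - T = 4 - -3100 = 4 + 3100 = 3104$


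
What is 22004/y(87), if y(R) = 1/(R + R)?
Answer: 3828696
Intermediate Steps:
y(R) = 1/(2*R)
22004/y(87) = 22004/(((1/2)/87)) = 22004/(((1/2)*(1/87))) = 22004/(1/174) = 22004*174 = 3828696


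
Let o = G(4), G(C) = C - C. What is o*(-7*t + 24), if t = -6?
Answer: 0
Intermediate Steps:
G(C) = 0
o = 0
o*(-7*t + 24) = 0*(-7*(-6) + 24) = 0*(42 + 24) = 0*66 = 0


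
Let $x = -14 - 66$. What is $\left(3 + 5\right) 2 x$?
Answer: $-1280$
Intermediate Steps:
$x = -80$ ($x = -14 - 66 = -80$)
$\left(3 + 5\right) 2 x = \left(3 + 5\right) 2 \left(-80\right) = 8 \cdot 2 \left(-80\right) = 16 \left(-80\right) = -1280$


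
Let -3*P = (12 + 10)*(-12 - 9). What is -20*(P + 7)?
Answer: -3220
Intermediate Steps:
P = 154 (P = -(12 + 10)*(-12 - 9)/3 = -22*(-21)/3 = -⅓*(-462) = 154)
-20*(P + 7) = -20*(154 + 7) = -20*161 = -3220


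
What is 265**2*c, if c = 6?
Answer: 421350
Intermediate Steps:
265**2*c = 265**2*6 = 70225*6 = 421350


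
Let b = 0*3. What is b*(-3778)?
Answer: 0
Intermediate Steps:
b = 0
b*(-3778) = 0*(-3778) = 0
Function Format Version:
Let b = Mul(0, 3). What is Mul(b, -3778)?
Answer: 0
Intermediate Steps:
b = 0
Mul(b, -3778) = Mul(0, -3778) = 0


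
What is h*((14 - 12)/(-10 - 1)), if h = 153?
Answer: -306/11 ≈ -27.818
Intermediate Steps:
h*((14 - 12)/(-10 - 1)) = 153*((14 - 12)/(-10 - 1)) = 153*(2/(-11)) = 153*(2*(-1/11)) = 153*(-2/11) = -306/11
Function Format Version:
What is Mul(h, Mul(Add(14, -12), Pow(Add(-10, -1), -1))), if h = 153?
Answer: Rational(-306, 11) ≈ -27.818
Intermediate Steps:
Mul(h, Mul(Add(14, -12), Pow(Add(-10, -1), -1))) = Mul(153, Mul(Add(14, -12), Pow(Add(-10, -1), -1))) = Mul(153, Mul(2, Pow(-11, -1))) = Mul(153, Mul(2, Rational(-1, 11))) = Mul(153, Rational(-2, 11)) = Rational(-306, 11)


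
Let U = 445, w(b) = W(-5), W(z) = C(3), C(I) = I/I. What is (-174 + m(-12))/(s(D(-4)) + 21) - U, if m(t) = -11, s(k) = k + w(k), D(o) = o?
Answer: -8195/18 ≈ -455.28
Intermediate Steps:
C(I) = 1
W(z) = 1
w(b) = 1
s(k) = 1 + k (s(k) = k + 1 = 1 + k)
(-174 + m(-12))/(s(D(-4)) + 21) - U = (-174 - 11)/((1 - 4) + 21) - 1*445 = -185/(-3 + 21) - 445 = -185/18 - 445 = -8195/18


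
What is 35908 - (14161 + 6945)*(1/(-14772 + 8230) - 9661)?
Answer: 667090936507/3271 ≈ 2.0394e+8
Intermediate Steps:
35908 - (14161 + 6945)*(1/(-14772 + 8230) - 9661) = 35908 - 21106*(1/(-6542) - 9661) = 35908 - 21106*(-1/6542 - 9661) = 35908 - 21106*(-63202263)/6542 = 35908 - 1*(-666973481439/3271) = 35908 + 666973481439/3271 = 667090936507/3271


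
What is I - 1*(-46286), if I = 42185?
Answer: 88471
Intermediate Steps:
I - 1*(-46286) = 42185 - 1*(-46286) = 42185 + 46286 = 88471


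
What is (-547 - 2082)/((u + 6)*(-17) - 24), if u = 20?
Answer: 2629/466 ≈ 5.6416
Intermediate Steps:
(-547 - 2082)/((u + 6)*(-17) - 24) = (-547 - 2082)/((20 + 6)*(-17) - 24) = -2629/(26*(-17) - 24) = -2629/(-442 - 24) = -2629/(-466) = -2629*(-1/466) = 2629/466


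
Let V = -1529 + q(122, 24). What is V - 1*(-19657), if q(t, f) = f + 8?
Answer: 18160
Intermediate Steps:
q(t, f) = 8 + f
V = -1497 (V = -1529 + (8 + 24) = -1529 + 32 = -1497)
V - 1*(-19657) = -1497 - 1*(-19657) = -1497 + 19657 = 18160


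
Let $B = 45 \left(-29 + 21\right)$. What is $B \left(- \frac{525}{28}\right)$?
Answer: $6750$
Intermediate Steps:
$B = -360$ ($B = 45 \left(-8\right) = -360$)
$B \left(- \frac{525}{28}\right) = - 360 \left(- \frac{525}{28}\right) = - 360 \left(\left(-525\right) \frac{1}{28}\right) = \left(-360\right) \left(- \frac{75}{4}\right) = 6750$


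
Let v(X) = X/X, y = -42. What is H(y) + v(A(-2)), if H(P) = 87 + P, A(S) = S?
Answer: 46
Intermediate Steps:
v(X) = 1
H(y) + v(A(-2)) = (87 - 42) + 1 = 45 + 1 = 46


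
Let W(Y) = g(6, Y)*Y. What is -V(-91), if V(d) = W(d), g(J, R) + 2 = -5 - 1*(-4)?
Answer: -273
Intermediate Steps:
g(J, R) = -3 (g(J, R) = -2 + (-5 - 1*(-4)) = -2 + (-5 + 4) = -2 - 1 = -3)
W(Y) = -3*Y
V(d) = -3*d
-V(-91) = -(-3)*(-91) = -1*273 = -273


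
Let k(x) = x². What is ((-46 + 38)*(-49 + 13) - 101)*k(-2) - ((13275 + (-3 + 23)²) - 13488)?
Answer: 561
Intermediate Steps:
((-46 + 38)*(-49 + 13) - 101)*k(-2) - ((13275 + (-3 + 23)²) - 13488) = ((-46 + 38)*(-49 + 13) - 101)*(-2)² - ((13275 + (-3 + 23)²) - 13488) = (-8*(-36) - 101)*4 - ((13275 + 20²) - 13488) = (288 - 101)*4 - ((13275 + 400) - 13488) = 187*4 - (13675 - 13488) = 748 - 1*187 = 748 - 187 = 561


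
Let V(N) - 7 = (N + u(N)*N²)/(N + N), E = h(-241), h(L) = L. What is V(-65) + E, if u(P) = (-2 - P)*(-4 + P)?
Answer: 141044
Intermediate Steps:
u(P) = (-4 + P)*(-2 - P)
E = -241
V(N) = 7 + (N + N²*(8 - N² + 2*N))/(2*N) (V(N) = 7 + (N + (8 - N² + 2*N)*N²)/(N + N) = 7 + (N + N²*(8 - N² + 2*N))/((2*N)) = 7 + (N + N²*(8 - N² + 2*N))*(1/(2*N)) = 7 + (N + N²*(8 - N² + 2*N))/(2*N))
V(-65) + E = (15/2 + (½)*(-65)*(8 - 1*(-65)² + 2*(-65))) - 241 = (15/2 + (½)*(-65)*(8 - 1*4225 - 130)) - 241 = (15/2 + (½)*(-65)*(8 - 4225 - 130)) - 241 = (15/2 + (½)*(-65)*(-4347)) - 241 = (15/2 + 282555/2) - 241 = 141285 - 241 = 141044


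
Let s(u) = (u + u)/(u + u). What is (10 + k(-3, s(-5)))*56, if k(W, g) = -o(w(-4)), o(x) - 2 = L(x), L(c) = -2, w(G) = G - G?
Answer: 560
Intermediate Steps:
w(G) = 0
o(x) = 0 (o(x) = 2 - 2 = 0)
s(u) = 1 (s(u) = (2*u)/((2*u)) = (2*u)*(1/(2*u)) = 1)
k(W, g) = 0 (k(W, g) = -1*0 = 0)
(10 + k(-3, s(-5)))*56 = (10 + 0)*56 = 10*56 = 560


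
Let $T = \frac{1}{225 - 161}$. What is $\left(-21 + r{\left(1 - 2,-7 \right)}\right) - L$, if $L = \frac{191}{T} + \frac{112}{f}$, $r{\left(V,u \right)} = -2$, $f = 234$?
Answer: $- \frac{1432955}{117} \approx -12247.0$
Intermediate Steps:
$T = \frac{1}{64} \approx 0.015625$
$L = \frac{1430264}{117}$ ($L = 191 \frac{1}{\frac{1}{64}} + \frac{112}{234} = 191 \cdot 64 + 112 \cdot \frac{1}{234} = 12224 + \frac{56}{117} = \frac{1430264}{117} \approx 12224.0$)
$\left(-21 + r{\left(1 - 2,-7 \right)}\right) - L = \left(-21 - 2\right) - \frac{1430264}{117} = -23 - \frac{1430264}{117} = - \frac{1432955}{117}$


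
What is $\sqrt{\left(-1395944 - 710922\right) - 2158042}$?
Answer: $2 i \sqrt{1066227} \approx 2065.2 i$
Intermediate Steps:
$\sqrt{\left(-1395944 - 710922\right) - 2158042} = \sqrt{-2106866 - 2158042} = \sqrt{-4264908} = 2 i \sqrt{1066227}$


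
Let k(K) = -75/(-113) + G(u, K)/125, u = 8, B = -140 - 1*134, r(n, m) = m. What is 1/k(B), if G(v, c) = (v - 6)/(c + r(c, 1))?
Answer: 3856125/2559149 ≈ 1.5068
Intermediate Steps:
B = -274 (B = -140 - 134 = -274)
G(v, c) = (-6 + v)/(1 + c) (G(v, c) = (v - 6)/(c + 1) = (-6 + v)/(1 + c))
k(K) = 75/113 + 2/(125*(1 + K)) (k(K) = -75/(-113) + ((-6 + 8)/(1 + K))/125 = -75*(-1/113) + (2/(1 + K))*(1/125) = 75/113 + (2/(1 + K))*(1/125) = 75/113 + 2/(125*(1 + K)))
1/k(B) = 1/((9601 + 9375*(-274))/(14125*(1 - 274))) = 1/((1/14125)*(9601 - 2568750)/(-273)) = 1/((1/14125)*(-1/273)*(-2559149)) = 1/(2559149/3856125) = 3856125/2559149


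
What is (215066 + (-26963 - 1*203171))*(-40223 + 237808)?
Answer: -2977210780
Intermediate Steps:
(215066 + (-26963 - 1*203171))*(-40223 + 237808) = (215066 + (-26963 - 203171))*197585 = (215066 - 230134)*197585 = -15068*197585 = -2977210780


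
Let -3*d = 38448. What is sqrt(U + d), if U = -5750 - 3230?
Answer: 2*I*sqrt(5449) ≈ 147.63*I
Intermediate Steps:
d = -12816 (d = -1/3*38448 = -12816)
U = -8980
sqrt(U + d) = sqrt(-8980 - 12816) = sqrt(-21796) = 2*I*sqrt(5449)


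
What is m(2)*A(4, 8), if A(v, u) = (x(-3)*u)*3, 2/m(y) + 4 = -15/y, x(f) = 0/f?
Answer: 0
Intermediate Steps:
x(f) = 0
m(y) = 2/(-4 - 15/y)
A(v, u) = 0 (A(v, u) = (0*u)*3 = 0*3 = 0)
m(2)*A(4, 8) = -2*2/(15 + 4*2)*0 = -2*2/(15 + 8)*0 = -2*2/23*0 = -2*2*1/23*0 = -4/23*0 = 0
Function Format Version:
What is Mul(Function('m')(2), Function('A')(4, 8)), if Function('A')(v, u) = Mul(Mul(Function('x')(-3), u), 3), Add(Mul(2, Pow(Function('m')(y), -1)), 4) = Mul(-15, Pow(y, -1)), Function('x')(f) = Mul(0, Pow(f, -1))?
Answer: 0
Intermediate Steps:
Function('x')(f) = 0
Function('m')(y) = Mul(2, Pow(Add(-4, Mul(-15, Pow(y, -1))), -1))
Function('A')(v, u) = 0 (Function('A')(v, u) = Mul(Mul(0, u), 3) = Mul(0, 3) = 0)
Mul(Function('m')(2), Function('A')(4, 8)) = Mul(Mul(-2, 2, Pow(Add(15, Mul(4, 2)), -1)), 0) = Mul(Mul(-2, 2, Pow(Add(15, 8), -1)), 0) = Mul(Mul(-2, 2, Pow(23, -1)), 0) = Mul(Mul(-2, 2, Rational(1, 23)), 0) = Mul(Rational(-4, 23), 0) = 0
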